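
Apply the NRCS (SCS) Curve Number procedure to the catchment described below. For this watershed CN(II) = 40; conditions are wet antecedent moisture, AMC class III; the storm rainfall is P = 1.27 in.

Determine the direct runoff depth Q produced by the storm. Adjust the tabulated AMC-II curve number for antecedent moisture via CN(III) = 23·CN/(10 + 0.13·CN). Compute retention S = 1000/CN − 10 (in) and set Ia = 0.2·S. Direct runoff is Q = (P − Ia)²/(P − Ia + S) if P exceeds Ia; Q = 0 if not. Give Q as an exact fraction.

Q = 0 in ≈ 0.000 in

Adjust CN=40 to AMC III: 23·40/(10 + 0.13·40) → 920 ÷ (76/5) = 1150/19 ≈ 60.526
S = 1000/(1150/19) − 10 = 150/23 in ≈ 6.522 in
Ia = 0.2S: 0.2·6.522 = 1.304 in (exactly 30/23)
P = 1.270 ≤ Ia = 1.304 in: entire storm abstracted, Q = 0.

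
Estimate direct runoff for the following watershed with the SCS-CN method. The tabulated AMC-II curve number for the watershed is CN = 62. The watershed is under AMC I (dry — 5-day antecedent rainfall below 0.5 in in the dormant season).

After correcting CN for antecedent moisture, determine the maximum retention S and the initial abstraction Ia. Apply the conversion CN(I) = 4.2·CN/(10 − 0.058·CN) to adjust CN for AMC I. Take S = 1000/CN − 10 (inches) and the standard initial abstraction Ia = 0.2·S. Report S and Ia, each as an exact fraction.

S = 9500/651 in ≈ 14.593 in; Ia = 1900/651 in ≈ 2.919 in

CN(I) from CN(II)=62: (4.2·62)/(10 − 0.058·62) = 65100/1601 ≈ 40.662
Retention S: 1000/CN − 10 with CN=40.662 → S = 9500/651 ≈ 14.593 in
Ia = 0.2S: 0.2·14.593 = 2.919 in (exactly 1900/651)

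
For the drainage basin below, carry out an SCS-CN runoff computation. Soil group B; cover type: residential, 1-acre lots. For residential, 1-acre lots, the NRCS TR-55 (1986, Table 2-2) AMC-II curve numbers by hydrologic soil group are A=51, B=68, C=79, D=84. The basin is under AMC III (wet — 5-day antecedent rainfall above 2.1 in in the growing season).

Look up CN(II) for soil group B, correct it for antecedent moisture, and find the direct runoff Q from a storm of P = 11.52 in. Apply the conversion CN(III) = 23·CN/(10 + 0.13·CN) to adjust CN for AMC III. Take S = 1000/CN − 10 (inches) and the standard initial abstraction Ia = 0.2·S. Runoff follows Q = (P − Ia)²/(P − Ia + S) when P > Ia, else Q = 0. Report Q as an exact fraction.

NRCS table: residential, 1-acre lots, soil group B → CN(II) = 68
CN(III) from CN(II)=68: (23·68)/(10 + 0.13·68) = 39100/471 ≈ 83.015
Retention S: 1000/CN − 10 with CN=83.015 → S = 800/391 ≈ 2.046 in
Initial abstraction Ia = S/5 = (800/391)/5 = 160/391 ≈ 0.409 in
Excess rainfall: 11.520 − 0.409 = 11.111 in; P > Ia so Q > 0
Q = (108608/9775)²/((108608/9775) + 800/391) = (11795697664/95550625)/(128608/9775) = 368615552/39285725 in ≈ 9.383 in

Q = 368615552/39285725 in ≈ 9.383 in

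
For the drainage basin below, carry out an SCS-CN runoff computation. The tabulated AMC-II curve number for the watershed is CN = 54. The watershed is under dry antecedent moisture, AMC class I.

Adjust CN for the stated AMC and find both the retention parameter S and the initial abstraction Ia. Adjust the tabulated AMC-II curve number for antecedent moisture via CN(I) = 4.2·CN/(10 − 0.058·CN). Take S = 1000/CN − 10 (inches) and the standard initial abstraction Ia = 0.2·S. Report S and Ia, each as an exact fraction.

Dry (AMC I): CN(I) = 4.2·54/(10 − 0.058·54) = (1134/5)/(1717/250) = 56700/1717 ≈ 33.023
S = 1000/(56700/1717) − 10 = 11500/567 in ≈ 20.282 in
Initial abstraction Ia = S/5 = (11500/567)/5 = 2300/567 ≈ 4.056 in

S = 11500/567 in ≈ 20.282 in; Ia = 2300/567 in ≈ 4.056 in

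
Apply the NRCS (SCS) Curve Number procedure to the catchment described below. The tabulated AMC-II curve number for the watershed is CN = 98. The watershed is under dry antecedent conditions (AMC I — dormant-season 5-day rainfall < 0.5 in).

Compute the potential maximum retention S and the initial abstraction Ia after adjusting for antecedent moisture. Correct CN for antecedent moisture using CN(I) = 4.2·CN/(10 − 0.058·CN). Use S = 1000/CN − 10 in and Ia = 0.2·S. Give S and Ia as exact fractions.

S = 500/1029 in ≈ 0.486 in; Ia = 100/1029 in ≈ 0.097 in

Dry (AMC I): CN(I) = 4.2·98/(10 − 0.058·98) = (2058/5)/(1079/250) = 102900/1079 ≈ 95.366
Retention S: 1000/CN − 10 with CN=95.366 → S = 500/1029 ≈ 0.486 in
Ia = 0.2·(500/1029) = 100/1029 in ≈ 0.097 in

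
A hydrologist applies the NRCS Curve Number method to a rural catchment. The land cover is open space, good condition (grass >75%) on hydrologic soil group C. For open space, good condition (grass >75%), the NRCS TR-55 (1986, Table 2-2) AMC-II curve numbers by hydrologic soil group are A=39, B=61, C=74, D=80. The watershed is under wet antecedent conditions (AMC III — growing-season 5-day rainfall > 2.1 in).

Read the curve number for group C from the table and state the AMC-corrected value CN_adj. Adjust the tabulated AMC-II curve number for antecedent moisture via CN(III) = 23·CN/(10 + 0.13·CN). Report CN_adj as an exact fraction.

CN_adj = 85100/981 ≈ 86.748

NRCS table: open space, good condition (grass >75%), soil group C → CN(II) = 74
Wet (AMC III): CN(III) = 23·74/(10 + 0.13·74) = 1702/(981/50) = 85100/981 ≈ 86.748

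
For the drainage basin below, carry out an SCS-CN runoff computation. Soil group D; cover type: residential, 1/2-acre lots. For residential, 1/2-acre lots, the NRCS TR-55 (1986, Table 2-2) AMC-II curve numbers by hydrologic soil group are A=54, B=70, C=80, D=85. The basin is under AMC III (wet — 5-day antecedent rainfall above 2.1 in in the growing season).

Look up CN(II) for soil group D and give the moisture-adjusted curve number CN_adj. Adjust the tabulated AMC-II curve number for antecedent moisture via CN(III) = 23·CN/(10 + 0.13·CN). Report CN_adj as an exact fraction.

NRCS table: residential, 1/2-acre lots, soil group D → CN(II) = 85
Wet (AMC III): CN(III) = 23·85/(10 + 0.13·85) = 1955/(421/20) = 39100/421 ≈ 92.874

CN_adj = 39100/421 ≈ 92.874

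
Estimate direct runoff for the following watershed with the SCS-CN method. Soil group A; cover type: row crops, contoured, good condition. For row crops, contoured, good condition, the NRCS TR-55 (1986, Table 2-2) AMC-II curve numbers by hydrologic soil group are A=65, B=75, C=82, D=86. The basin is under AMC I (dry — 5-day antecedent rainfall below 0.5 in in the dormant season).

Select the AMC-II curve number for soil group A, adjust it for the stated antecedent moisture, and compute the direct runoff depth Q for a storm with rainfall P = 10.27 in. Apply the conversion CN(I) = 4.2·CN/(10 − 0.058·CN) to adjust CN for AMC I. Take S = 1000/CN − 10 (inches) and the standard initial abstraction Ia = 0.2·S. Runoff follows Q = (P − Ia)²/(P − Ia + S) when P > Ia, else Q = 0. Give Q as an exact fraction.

NRCS table: row crops, contoured, good condition, soil group A → CN(II) = 65
Adjust CN=65 to AMC I: 4.2·65/(10 − 0.058·65) → 273 ÷ (623/100) = 3900/89 ≈ 43.820
Max retention: S = 1000/(3900/89) − 10 = 500/39 in (≈ 12.821 in)
Ia = 0.2S: 0.2·12.821 = 2.564 in (exactly 100/39)
Excess rainfall: 10.270 − 2.564 = 7.706 in; P > Ia so Q > 0
Q: (30053/3900)² ÷ (80053/3900) = 903182809/312206700 in (≈ 2.893 in)

Q = 903182809/312206700 in ≈ 2.893 in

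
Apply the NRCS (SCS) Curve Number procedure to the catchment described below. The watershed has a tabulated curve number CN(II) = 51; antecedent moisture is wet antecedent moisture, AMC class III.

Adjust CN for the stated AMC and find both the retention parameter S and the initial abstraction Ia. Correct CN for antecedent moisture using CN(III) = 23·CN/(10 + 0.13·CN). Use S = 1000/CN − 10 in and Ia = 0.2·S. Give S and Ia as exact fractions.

S = 4900/1173 in ≈ 4.177 in; Ia = 980/1173 in ≈ 0.835 in

CN(III) from CN(II)=51: (23·51)/(10 + 0.13·51) = 117300/1663 ≈ 70.535
Retention S: 1000/CN − 10 with CN=70.535 → S = 4900/1173 ≈ 4.177 in
Ia = 0.2S: 0.2·4.177 = 0.835 in (exactly 980/1173)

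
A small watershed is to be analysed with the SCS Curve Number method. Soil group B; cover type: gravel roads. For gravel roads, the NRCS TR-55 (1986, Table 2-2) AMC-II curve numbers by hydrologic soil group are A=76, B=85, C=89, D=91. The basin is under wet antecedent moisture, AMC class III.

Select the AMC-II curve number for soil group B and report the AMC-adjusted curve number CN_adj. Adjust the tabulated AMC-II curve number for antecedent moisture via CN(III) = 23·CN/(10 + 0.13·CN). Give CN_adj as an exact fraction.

CN_adj = 39100/421 ≈ 92.874

NRCS table: gravel roads, soil group B → CN(II) = 85
Wet (AMC III): CN(III) = 23·85/(10 + 0.13·85) = 1955/(421/20) = 39100/421 ≈ 92.874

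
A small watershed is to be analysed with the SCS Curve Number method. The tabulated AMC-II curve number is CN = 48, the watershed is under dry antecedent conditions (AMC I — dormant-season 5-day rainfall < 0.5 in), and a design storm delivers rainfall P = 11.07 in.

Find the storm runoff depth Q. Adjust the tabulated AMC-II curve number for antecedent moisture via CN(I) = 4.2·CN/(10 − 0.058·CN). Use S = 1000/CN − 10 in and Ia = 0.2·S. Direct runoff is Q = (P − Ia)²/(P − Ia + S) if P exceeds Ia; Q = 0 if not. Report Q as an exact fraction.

Q = 1386892081/1258368300 in ≈ 1.102 in

CN(I) from CN(II)=48: (4.2·48)/(10 − 0.058·48) = 12600/451 ≈ 27.938
S = 1000/(12600/451) − 10 = 1625/63 in ≈ 25.794 in
Ia = 0.2S: 0.2·25.794 = 5.159 in (exactly 325/63)
Since P=11.070 > Ia=5.159: effective rainfall P−Ia = 37241/6300 in
Runoff Q = (P−Ia)²/(P−Ia+S) = (5.911)²/(5.911+25.794) = 1386892081/1258368300 ≈ 1.102 in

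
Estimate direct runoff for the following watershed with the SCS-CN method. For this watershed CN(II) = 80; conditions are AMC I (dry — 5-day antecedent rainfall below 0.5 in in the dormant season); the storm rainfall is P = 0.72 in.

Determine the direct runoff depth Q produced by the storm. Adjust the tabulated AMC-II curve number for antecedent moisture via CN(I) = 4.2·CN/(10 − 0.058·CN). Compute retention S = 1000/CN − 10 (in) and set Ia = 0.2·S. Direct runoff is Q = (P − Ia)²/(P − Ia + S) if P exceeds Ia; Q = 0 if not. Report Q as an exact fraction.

Dry (AMC I): CN(I) = 4.2·80/(10 − 0.058·80) = 336/(134/25) = 4200/67 ≈ 62.687
Retention S: 1000/CN − 10 with CN=62.687 → S = 125/21 ≈ 5.952 in
Ia = 0.2·(125/21) = 25/21 in ≈ 1.190 in
P = 0.720 ≤ Ia = 1.190 in: entire storm abstracted, Q = 0.

Q = 0 in ≈ 0.000 in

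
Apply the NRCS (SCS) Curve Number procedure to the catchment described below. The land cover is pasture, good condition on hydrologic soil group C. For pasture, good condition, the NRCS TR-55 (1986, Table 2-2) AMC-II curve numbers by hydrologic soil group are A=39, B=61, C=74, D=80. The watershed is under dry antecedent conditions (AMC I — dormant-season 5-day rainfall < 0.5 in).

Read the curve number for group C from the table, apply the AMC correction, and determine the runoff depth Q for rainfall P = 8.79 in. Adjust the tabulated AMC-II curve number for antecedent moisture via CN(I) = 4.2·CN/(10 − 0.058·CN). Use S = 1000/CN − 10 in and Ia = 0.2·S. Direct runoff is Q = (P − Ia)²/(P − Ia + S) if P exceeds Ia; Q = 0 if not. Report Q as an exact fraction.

NRCS table: pasture, good condition, soil group C → CN(II) = 74
Dry (AMC I): CN(I) = 4.2·74/(10 − 0.058·74) = (1554/5)/(1427/250) = 77700/1427 ≈ 54.450
Retention S: 1000/CN − 10 with CN=54.450 → S = 6500/777 ≈ 8.366 in
Ia = 0.2·(6500/777) = 1300/777 in ≈ 1.673 in
P − Ia = 8.790 − 1.673 = 552983/77700 ≈ 7.117 in (> 0, runoff occurs)
Q: (552983/77700)² ÷ (1202983/77700) = 305790198289/93471779100 in (≈ 3.271 in)

Q = 305790198289/93471779100 in ≈ 3.271 in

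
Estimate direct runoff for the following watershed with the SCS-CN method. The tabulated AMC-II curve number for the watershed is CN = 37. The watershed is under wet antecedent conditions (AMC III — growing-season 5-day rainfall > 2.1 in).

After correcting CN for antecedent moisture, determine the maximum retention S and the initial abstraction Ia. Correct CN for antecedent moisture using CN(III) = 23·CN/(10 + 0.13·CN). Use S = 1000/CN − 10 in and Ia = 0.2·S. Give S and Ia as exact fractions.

S = 6300/851 in ≈ 7.403 in; Ia = 1260/851 in ≈ 1.481 in

Adjust CN=37 to AMC III: 23·37/(10 + 0.13·37) → 851 ÷ (1481/100) = 85100/1481 ≈ 57.461
Max retention: S = 1000/(85100/1481) − 10 = 6300/851 in (≈ 7.403 in)
Ia = 0.2·(6300/851) = 1260/851 in ≈ 1.481 in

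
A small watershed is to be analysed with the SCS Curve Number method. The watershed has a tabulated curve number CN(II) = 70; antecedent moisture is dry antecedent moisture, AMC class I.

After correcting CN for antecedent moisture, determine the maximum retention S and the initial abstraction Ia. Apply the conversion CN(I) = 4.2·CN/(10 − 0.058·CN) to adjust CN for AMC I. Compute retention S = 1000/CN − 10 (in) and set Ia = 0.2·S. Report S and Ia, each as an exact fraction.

Adjust CN=70 to AMC I: 4.2·70/(10 − 0.058·70) → 294 ÷ (297/50) = 4900/99 ≈ 49.495
Retention S: 1000/CN − 10 with CN=49.495 → S = 500/49 ≈ 10.204 in
Initial abstraction Ia = S/5 = (500/49)/5 = 100/49 ≈ 2.041 in

S = 500/49 in ≈ 10.204 in; Ia = 100/49 in ≈ 2.041 in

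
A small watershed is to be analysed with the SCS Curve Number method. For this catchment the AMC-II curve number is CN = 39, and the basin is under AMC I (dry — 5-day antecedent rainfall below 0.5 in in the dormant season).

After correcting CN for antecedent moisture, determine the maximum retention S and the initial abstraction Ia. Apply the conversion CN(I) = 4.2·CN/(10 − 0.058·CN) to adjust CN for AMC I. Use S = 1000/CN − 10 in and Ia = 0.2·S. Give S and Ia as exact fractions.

CN(I) from CN(II)=39: (4.2·39)/(10 − 0.058·39) = 81900/3869 ≈ 21.168
Max retention: S = 1000/(81900/3869) − 10 = 30500/819 in (≈ 37.241 in)
Initial abstraction Ia = S/5 = (30500/819)/5 = 6100/819 ≈ 7.448 in

S = 30500/819 in ≈ 37.241 in; Ia = 6100/819 in ≈ 7.448 in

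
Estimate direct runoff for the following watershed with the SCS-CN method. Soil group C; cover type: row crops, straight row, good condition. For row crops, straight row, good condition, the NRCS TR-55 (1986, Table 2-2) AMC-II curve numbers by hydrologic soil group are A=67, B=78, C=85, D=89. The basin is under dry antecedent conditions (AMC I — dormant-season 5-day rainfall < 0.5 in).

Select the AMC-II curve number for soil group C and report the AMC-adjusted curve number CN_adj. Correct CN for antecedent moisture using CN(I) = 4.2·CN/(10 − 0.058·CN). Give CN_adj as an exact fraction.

NRCS table: row crops, straight row, good condition, soil group C → CN(II) = 85
Dry (AMC I): CN(I) = 4.2·85/(10 − 0.058·85) = 357/(507/100) = 11900/169 ≈ 70.414

CN_adj = 11900/169 ≈ 70.414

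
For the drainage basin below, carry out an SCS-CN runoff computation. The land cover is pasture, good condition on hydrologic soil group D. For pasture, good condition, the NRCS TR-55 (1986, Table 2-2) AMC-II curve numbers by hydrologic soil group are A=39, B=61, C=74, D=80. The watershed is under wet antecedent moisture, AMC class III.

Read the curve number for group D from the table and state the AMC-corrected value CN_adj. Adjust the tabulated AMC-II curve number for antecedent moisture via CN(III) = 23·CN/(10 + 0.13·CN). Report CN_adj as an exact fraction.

NRCS table: pasture, good condition, soil group D → CN(II) = 80
Adjust CN=80 to AMC III: 23·80/(10 + 0.13·80) → 1840 ÷ (102/5) = 4600/51 ≈ 90.196

CN_adj = 4600/51 ≈ 90.196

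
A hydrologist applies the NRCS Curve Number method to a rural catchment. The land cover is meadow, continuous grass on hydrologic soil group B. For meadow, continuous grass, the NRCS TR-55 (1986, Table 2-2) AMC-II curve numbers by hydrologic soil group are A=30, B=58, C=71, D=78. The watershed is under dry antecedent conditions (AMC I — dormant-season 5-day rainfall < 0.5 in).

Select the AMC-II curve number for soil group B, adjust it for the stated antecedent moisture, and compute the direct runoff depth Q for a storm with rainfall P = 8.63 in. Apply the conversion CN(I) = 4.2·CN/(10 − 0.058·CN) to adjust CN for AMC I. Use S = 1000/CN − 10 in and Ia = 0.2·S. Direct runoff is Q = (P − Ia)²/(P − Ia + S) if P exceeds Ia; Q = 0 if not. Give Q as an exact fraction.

NRCS table: meadow, continuous grass, soil group B → CN(II) = 58
Adjust CN=58 to AMC I: 4.2·58/(10 − 0.058·58) → (1218/5) ÷ (1659/250) = 2900/79 ≈ 36.709
Retention S: 1000/CN − 10 with CN=36.709 → S = 500/29 ≈ 17.241 in
Initial abstraction Ia = S/5 = (500/29)/5 = 100/29 ≈ 3.448 in
Since P=8.630 > Ia=3.448: effective rainfall P−Ia = 15027/2900 in
Q = (15027/2900)²/((15027/2900) + 500/29) = (225810729/8410000)/(65027/2900) = 225810729/188578300 in ≈ 1.197 in

Q = 225810729/188578300 in ≈ 1.197 in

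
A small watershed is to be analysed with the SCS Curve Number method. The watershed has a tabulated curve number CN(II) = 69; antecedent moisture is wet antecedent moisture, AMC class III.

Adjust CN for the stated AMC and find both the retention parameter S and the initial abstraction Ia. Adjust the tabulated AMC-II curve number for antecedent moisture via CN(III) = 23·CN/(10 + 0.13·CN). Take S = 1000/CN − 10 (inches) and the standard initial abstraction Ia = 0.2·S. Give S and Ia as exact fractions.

CN(III) from CN(II)=69: (23·69)/(10 + 0.13·69) = 158700/1897 ≈ 83.658
Retention S: 1000/CN − 10 with CN=83.658 → S = 3100/1587 ≈ 1.953 in
Initial abstraction Ia = S/5 = (3100/1587)/5 = 620/1587 ≈ 0.391 in

S = 3100/1587 in ≈ 1.953 in; Ia = 620/1587 in ≈ 0.391 in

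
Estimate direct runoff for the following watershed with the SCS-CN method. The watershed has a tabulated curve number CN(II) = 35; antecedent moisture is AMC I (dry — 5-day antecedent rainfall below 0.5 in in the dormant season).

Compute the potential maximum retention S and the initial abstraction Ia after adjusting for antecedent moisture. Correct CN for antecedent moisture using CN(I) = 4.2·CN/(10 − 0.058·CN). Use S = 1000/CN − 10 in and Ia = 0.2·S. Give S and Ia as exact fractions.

CN(I) from CN(II)=35: (4.2·35)/(10 − 0.058·35) = 14700/797 ≈ 18.444
Retention S: 1000/CN − 10 with CN=18.444 → S = 6500/147 ≈ 44.218 in
Initial abstraction Ia = S/5 = (6500/147)/5 = 1300/147 ≈ 8.844 in

S = 6500/147 in ≈ 44.218 in; Ia = 1300/147 in ≈ 8.844 in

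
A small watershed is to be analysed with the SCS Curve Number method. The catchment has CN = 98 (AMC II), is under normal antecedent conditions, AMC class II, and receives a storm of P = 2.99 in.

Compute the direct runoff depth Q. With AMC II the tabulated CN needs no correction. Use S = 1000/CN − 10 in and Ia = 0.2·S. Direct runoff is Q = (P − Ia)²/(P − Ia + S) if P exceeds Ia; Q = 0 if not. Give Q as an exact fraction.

Q = 208831401/75709900 in ≈ 2.758 in

AMC II — tabulated CN = 98 applies directly.
Max retention: S = 1000/98 − 10 = 10/49 in (≈ 0.204 in)
Initial abstraction Ia = S/5 = (10/49)/5 = 2/49 ≈ 0.041 in
P − Ia = 2.990 − 0.041 = 14451/4900 ≈ 2.949 in (> 0, runoff occurs)
Runoff Q = (P−Ia)²/(P−Ia+S) = (2.949)²/(2.949+0.204) = 208831401/75709900 ≈ 2.758 in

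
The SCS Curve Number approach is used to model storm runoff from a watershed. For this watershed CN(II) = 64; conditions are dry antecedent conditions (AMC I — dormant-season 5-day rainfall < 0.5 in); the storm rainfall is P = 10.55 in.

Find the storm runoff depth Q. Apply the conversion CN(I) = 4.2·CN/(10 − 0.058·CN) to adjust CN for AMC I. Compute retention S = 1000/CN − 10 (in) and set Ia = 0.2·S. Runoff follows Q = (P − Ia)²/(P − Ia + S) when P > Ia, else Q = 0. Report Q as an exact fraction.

CN(I) from CN(II)=64: (4.2·64)/(10 − 0.058·64) = 5600/131 ≈ 42.748
Retention S: 1000/CN − 10 with CN=42.748 → S = 375/28 ≈ 13.393 in
Ia = 0.2·(375/28) = 75/28 in ≈ 2.679 in
Excess rainfall: 10.550 − 2.679 = 7.871 in; P > Ia so Q > 0
Runoff Q = (P−Ia)²/(P−Ia+S) = (7.871)²/(7.871+13.393) = 303601/104195 ≈ 2.914 in

Q = 303601/104195 in ≈ 2.914 in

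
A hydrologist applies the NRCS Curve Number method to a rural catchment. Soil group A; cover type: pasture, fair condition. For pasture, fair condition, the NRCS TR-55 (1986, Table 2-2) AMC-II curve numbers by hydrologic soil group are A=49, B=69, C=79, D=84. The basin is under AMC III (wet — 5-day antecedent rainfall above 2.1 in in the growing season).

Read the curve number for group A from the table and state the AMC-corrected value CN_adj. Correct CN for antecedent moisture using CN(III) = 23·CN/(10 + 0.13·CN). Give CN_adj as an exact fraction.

NRCS table: pasture, fair condition, soil group A → CN(II) = 49
Adjust CN=49 to AMC III: 23·49/(10 + 0.13·49) → 1127 ÷ (1637/100) = 112700/1637 ≈ 68.845

CN_adj = 112700/1637 ≈ 68.845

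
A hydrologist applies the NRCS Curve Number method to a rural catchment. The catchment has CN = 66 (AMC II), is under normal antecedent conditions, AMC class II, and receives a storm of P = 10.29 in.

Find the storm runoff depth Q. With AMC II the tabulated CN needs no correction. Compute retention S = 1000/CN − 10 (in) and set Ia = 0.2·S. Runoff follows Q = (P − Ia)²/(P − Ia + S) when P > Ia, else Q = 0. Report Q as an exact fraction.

CN(II) = 66; AMC II needs no correction.
Retention S: 1000/CN − 10 with CN=66.000 → S = 170/33 ≈ 5.152 in
Ia = 0.2S: 0.2·5.152 = 1.030 in (exactly 34/33)
Excess rainfall: 10.290 − 1.030 = 9.260 in; P > Ia so Q > 0
Q = (30557/3300)²/((30557/3300) + 170/33) = (933730249/10890000)/(47557/3300) = 933730249/156938100 in ≈ 5.950 in

Q = 933730249/156938100 in ≈ 5.950 in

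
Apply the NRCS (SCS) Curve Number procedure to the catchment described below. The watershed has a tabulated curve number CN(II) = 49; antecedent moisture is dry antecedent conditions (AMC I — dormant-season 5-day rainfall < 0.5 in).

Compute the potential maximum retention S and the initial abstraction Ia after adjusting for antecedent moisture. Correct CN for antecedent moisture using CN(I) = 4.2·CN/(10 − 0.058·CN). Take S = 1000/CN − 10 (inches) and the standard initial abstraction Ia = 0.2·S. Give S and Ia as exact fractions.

S = 8500/343 in ≈ 24.781 in; Ia = 1700/343 in ≈ 4.956 in

Dry (AMC I): CN(I) = 4.2·49/(10 − 0.058·49) = (1029/5)/(3579/500) = 34300/1193 ≈ 28.751
S = 1000/(34300/1193) − 10 = 8500/343 in ≈ 24.781 in
Initial abstraction Ia = S/5 = (8500/343)/5 = 1700/343 ≈ 4.956 in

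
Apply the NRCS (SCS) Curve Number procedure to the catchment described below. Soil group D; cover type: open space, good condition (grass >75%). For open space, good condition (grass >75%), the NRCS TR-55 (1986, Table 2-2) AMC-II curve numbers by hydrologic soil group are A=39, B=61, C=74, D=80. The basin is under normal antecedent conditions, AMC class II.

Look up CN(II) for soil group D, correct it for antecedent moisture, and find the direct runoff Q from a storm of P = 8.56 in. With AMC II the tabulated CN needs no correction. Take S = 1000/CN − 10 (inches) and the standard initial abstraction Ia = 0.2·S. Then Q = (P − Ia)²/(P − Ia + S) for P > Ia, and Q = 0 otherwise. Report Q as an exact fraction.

NRCS table: open space, good condition (grass >75%), soil group D → CN(II) = 80
CN(II) = 80; AMC II needs no correction.
Max retention: S = 1000/80 − 10 = 5/2 in (≈ 2.500 in)
Ia = 0.2S: 0.2·2.500 = 0.500 in (exactly 1/2)
P − Ia = 8.560 − 0.500 = 403/50 ≈ 8.060 in (> 0, runoff occurs)
Runoff Q = (P−Ia)²/(P−Ia+S) = (8.060)²/(8.060+2.500) = 162409/26400 ≈ 6.152 in

Q = 162409/26400 in ≈ 6.152 in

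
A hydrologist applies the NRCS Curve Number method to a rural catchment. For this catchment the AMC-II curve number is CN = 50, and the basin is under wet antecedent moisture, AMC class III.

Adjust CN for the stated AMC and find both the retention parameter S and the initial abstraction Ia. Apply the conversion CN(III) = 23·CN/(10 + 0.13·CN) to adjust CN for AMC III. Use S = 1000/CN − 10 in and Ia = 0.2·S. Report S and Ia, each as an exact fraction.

Wet (AMC III): CN(III) = 23·50/(10 + 0.13·50) = 1150/(33/2) = 2300/33 ≈ 69.697
Max retention: S = 1000/(2300/33) − 10 = 100/23 in (≈ 4.348 in)
Ia = 0.2S: 0.2·4.348 = 0.870 in (exactly 20/23)

S = 100/23 in ≈ 4.348 in; Ia = 20/23 in ≈ 0.870 in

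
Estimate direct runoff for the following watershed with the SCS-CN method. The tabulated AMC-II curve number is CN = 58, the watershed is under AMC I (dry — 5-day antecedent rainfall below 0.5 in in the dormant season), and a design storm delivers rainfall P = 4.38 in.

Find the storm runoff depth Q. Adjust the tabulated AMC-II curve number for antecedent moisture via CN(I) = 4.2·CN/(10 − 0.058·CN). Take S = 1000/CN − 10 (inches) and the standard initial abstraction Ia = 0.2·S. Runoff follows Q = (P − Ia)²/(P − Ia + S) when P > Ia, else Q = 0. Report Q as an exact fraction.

Q = 1825201/38208950 in ≈ 0.048 in

Adjust CN=58 to AMC I: 4.2·58/(10 − 0.058·58) → (1218/5) ÷ (1659/250) = 2900/79 ≈ 36.709
S = 1000/(2900/79) − 10 = 500/29 in ≈ 17.241 in
Ia = 0.2·(500/29) = 100/29 in ≈ 3.448 in
Since P=4.380 > Ia=3.448: effective rainfall P−Ia = 1351/1450 in
Q = (1351/1450)²/((1351/1450) + 500/29) = (1825201/2102500)/(26351/1450) = 1825201/38208950 in ≈ 0.048 in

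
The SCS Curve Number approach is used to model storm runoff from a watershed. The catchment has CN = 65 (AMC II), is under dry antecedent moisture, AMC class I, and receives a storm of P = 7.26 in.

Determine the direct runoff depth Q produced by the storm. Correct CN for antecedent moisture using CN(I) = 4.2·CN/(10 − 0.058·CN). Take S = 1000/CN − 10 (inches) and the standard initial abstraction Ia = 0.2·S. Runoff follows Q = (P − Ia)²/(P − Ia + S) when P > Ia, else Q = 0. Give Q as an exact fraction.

Dry (AMC I): CN(I) = 4.2·65/(10 − 0.058·65) = 273/(623/100) = 3900/89 ≈ 43.820
Max retention: S = 1000/(3900/89) − 10 = 500/39 in (≈ 12.821 in)
Ia = 0.2·(500/39) = 100/39 in ≈ 2.564 in
Excess rainfall: 7.260 − 2.564 = 4.696 in; P > Ia so Q > 0
Q: (9157/1950)² ÷ (34157/1950) = 83850649/66606150 in (≈ 1.259 in)

Q = 83850649/66606150 in ≈ 1.259 in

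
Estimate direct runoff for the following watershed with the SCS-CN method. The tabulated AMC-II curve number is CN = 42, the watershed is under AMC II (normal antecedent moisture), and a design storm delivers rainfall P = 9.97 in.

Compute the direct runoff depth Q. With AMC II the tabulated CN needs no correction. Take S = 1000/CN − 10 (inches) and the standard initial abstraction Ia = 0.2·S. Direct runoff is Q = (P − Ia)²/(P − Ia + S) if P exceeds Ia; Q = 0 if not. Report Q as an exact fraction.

Q = 229128769/92687700 in ≈ 2.472 in

AMC II — tabulated CN = 42 applies directly.
S = 1000/42 − 10 = 290/21 in ≈ 13.810 in
Ia = 0.2·(290/21) = 58/21 in ≈ 2.762 in
P − Ia = 9.970 − 2.762 = 15137/2100 ≈ 7.208 in (> 0, runoff occurs)
Q: (15137/2100)² ÷ (44137/2100) = 229128769/92687700 in (≈ 2.472 in)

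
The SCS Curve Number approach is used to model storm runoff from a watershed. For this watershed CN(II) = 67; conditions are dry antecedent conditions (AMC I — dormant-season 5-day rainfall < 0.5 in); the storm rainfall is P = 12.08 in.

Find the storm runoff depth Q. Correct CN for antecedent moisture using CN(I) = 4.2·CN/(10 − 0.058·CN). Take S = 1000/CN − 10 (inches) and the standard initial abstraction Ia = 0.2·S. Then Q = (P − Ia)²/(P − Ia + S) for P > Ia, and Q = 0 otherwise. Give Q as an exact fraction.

Q = 6513741522/1475227775 in ≈ 4.415 in

Dry (AMC I): CN(I) = 4.2·67/(10 − 0.058·67) = (1407/5)/(3057/500) = 46900/1019 ≈ 46.026
Max retention: S = 1000/(46900/1019) − 10 = 5500/469 in (≈ 11.727 in)
Ia = 0.2·(5500/469) = 1100/469 in ≈ 2.345 in
Since P=12.080 > Ia=2.345: effective rainfall P−Ia = 114138/11725 in
Runoff Q = (P−Ia)²/(P−Ia+S) = (9.735)²/(9.735+11.727) = 6513741522/1475227775 ≈ 4.415 in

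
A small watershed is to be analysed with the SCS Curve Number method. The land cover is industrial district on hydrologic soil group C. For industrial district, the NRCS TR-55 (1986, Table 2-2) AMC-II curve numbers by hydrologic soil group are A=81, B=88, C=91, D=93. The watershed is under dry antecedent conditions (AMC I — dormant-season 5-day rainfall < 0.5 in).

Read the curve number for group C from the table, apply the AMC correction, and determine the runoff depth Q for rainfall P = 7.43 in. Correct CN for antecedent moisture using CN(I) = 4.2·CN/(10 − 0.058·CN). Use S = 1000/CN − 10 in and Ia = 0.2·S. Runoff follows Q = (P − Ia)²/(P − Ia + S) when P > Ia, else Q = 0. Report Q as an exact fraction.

Q = 196506910681/37792636700 in ≈ 5.200 in

NRCS table: industrial district, soil group C → CN(II) = 91
Adjust CN=91 to AMC I: 4.2·91/(10 − 0.058·91) → (1911/5) ÷ (2361/500) = 63700/787 ≈ 80.940
Max retention: S = 1000/(63700/787) − 10 = 1500/637 in (≈ 2.355 in)
Ia = 0.2S: 0.2·2.355 = 0.471 in (exactly 300/637)
Since P=7.430 > Ia=0.471: effective rainfall P−Ia = 443291/63700 in
Q = (443291/63700)²/((443291/63700) + 1500/637) = (196506910681/4057690000)/(593291/63700) = 196506910681/37792636700 in ≈ 5.200 in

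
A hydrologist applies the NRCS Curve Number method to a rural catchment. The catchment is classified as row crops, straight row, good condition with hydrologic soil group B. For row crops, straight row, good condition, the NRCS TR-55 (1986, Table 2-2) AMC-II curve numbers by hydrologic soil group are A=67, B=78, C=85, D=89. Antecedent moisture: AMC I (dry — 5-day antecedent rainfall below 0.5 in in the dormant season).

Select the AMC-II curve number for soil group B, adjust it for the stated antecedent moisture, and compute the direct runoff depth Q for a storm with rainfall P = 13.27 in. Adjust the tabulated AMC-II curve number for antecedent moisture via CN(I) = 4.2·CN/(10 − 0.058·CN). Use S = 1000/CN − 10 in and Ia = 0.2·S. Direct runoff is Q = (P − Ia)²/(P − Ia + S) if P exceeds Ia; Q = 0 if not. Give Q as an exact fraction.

NRCS table: row crops, straight row, good condition, soil group B → CN(II) = 78
Adjust CN=78 to AMC I: 4.2·78/(10 − 0.058·78) → (1638/5) ÷ (1369/250) = 81900/1369 ≈ 59.825
S = 1000/(81900/1369) − 10 = 5500/819 in ≈ 6.716 in
Initial abstraction Ia = S/5 = (5500/819)/5 = 1100/819 ≈ 1.343 in
P − Ia = 13.270 − 1.343 = 976813/81900 ≈ 11.927 in (> 0, runoff occurs)
Runoff Q = (P−Ia)²/(P−Ia+S) = (11.927)²/(11.927+6.716) = 954163636969/125045984700 ≈ 7.631 in

Q = 954163636969/125045984700 in ≈ 7.631 in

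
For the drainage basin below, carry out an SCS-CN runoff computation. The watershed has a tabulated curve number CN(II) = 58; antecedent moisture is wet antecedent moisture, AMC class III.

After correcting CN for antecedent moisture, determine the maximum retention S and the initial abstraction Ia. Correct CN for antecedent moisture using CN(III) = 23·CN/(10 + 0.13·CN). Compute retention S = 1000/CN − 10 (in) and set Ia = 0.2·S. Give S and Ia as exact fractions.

S = 2100/667 in ≈ 3.148 in; Ia = 420/667 in ≈ 0.630 in

Wet (AMC III): CN(III) = 23·58/(10 + 0.13·58) = 1334/(877/50) = 66700/877 ≈ 76.055
Retention S: 1000/CN − 10 with CN=76.055 → S = 2100/667 ≈ 3.148 in
Ia = 0.2S: 0.2·3.148 = 0.630 in (exactly 420/667)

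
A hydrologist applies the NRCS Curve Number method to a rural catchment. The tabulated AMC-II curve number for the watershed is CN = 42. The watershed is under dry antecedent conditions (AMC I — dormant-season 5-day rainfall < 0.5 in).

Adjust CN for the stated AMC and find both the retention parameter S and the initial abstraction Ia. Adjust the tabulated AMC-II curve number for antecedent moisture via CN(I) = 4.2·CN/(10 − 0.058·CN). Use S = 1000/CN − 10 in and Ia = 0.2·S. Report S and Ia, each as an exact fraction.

S = 14500/441 in ≈ 32.880 in; Ia = 2900/441 in ≈ 6.576 in

CN(I) from CN(II)=42: (4.2·42)/(10 − 0.058·42) = 44100/1891 ≈ 23.321
Retention S: 1000/CN − 10 with CN=23.321 → S = 14500/441 ≈ 32.880 in
Initial abstraction Ia = S/5 = (14500/441)/5 = 2900/441 ≈ 6.576 in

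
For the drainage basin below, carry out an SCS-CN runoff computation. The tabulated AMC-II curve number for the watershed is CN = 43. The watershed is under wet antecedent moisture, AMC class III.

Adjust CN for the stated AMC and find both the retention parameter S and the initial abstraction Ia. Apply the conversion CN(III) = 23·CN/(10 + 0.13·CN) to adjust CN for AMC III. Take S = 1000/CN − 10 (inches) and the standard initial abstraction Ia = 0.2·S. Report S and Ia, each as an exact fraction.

S = 5700/989 in ≈ 5.763 in; Ia = 1140/989 in ≈ 1.153 in

CN(III) from CN(II)=43: (23·43)/(10 + 0.13·43) = 98900/1559 ≈ 63.438
Retention S: 1000/CN − 10 with CN=63.438 → S = 5700/989 ≈ 5.763 in
Initial abstraction Ia = S/5 = (5700/989)/5 = 1140/989 ≈ 1.153 in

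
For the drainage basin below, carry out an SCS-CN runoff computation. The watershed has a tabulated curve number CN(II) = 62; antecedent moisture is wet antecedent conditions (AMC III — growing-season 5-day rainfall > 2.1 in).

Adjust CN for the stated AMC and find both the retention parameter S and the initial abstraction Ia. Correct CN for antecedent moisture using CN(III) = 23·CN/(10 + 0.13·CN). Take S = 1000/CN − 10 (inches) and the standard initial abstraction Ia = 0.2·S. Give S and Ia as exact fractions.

S = 1900/713 in ≈ 2.665 in; Ia = 380/713 in ≈ 0.533 in

CN(III) from CN(II)=62: (23·62)/(10 + 0.13·62) = 71300/903 ≈ 78.959
Max retention: S = 1000/(71300/903) − 10 = 1900/713 in (≈ 2.665 in)
Ia = 0.2·(1900/713) = 380/713 in ≈ 0.533 in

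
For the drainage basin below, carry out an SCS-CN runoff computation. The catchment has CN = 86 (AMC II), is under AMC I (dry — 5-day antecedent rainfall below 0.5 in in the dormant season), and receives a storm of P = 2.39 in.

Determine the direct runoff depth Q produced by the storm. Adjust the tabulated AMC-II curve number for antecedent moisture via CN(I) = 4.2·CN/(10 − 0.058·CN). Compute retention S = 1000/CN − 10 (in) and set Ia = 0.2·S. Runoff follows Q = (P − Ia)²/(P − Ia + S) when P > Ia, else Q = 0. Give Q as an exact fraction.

Q = 433930561/913719900 in ≈ 0.475 in

CN(I) from CN(II)=86: (4.2·86)/(10 − 0.058·86) = 12900/179 ≈ 72.067
S = 1000/(12900/179) − 10 = 500/129 in ≈ 3.876 in
Ia = 0.2S: 0.2·3.876 = 0.775 in (exactly 100/129)
Excess rainfall: 2.390 − 0.775 = 1.615 in; P > Ia so Q > 0
Q = (20831/12900)²/((20831/12900) + 500/129) = (433930561/166410000)/(70831/12900) = 433930561/913719900 in ≈ 0.475 in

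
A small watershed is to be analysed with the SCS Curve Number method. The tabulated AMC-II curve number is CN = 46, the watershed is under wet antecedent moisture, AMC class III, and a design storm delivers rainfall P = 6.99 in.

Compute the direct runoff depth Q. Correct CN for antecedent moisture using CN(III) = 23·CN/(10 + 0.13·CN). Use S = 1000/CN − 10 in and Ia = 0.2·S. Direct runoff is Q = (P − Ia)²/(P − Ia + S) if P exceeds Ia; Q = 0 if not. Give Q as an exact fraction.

Q = 33237108147/10329095300 in ≈ 3.218 in

CN(III) from CN(II)=46: (23·46)/(10 + 0.13·46) = 52900/799 ≈ 66.208
S = 1000/(52900/799) − 10 = 2700/529 in ≈ 5.104 in
Initial abstraction Ia = S/5 = (2700/529)/5 = 540/529 ≈ 1.021 in
Excess rainfall: 6.990 − 1.021 = 5.969 in; P > Ia so Q > 0
Q: (315771/52900)² ÷ (585771/52900) = 33237108147/10329095300 in (≈ 3.218 in)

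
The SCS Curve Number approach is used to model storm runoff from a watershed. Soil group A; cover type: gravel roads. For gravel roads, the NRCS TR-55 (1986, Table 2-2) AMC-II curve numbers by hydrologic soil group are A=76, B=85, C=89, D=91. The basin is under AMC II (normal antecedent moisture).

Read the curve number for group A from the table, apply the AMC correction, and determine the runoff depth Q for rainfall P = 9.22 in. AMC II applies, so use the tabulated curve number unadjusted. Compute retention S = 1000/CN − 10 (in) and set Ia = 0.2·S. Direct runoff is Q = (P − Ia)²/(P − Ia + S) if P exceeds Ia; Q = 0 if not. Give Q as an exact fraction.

Q = 66569281/10601050 in ≈ 6.279 in

NRCS table: gravel roads, soil group A → CN(II) = 76
Average conditions: CN = 76 (no AMC adjustment).
Retention S: 1000/CN − 10 with CN=76.000 → S = 60/19 ≈ 3.158 in
Initial abstraction Ia = S/5 = (60/19)/5 = 12/19 ≈ 0.632 in
Excess rainfall: 9.220 − 0.632 = 8.588 in; P > Ia so Q > 0
Runoff Q = (P−Ia)²/(P−Ia+S) = (8.588)²/(8.588+3.158) = 66569281/10601050 ≈ 6.279 in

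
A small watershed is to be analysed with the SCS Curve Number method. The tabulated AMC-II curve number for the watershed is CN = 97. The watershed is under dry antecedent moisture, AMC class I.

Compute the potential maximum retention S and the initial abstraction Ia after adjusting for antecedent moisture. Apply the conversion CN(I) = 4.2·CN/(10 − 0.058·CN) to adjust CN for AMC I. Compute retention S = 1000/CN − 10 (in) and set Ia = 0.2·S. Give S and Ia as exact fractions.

S = 500/679 in ≈ 0.736 in; Ia = 100/679 in ≈ 0.147 in

CN(I) from CN(II)=97: (4.2·97)/(10 − 0.058·97) = 67900/729 ≈ 93.141
S = 1000/(67900/729) − 10 = 500/679 in ≈ 0.736 in
Initial abstraction Ia = S/5 = (500/679)/5 = 100/679 ≈ 0.147 in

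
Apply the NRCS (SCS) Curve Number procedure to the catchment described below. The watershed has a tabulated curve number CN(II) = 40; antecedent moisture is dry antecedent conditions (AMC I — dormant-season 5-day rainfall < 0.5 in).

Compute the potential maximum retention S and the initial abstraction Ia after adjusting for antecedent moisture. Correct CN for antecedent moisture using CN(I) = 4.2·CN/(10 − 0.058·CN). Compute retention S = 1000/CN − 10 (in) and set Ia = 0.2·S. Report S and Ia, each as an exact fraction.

S = 250/7 in ≈ 35.714 in; Ia = 50/7 in ≈ 7.143 in

Adjust CN=40 to AMC I: 4.2·40/(10 − 0.058·40) → 168 ÷ (192/25) = 175/8 ≈ 21.875
S = 1000/(175/8) − 10 = 250/7 in ≈ 35.714 in
Ia = 0.2·(250/7) = 50/7 in ≈ 7.143 in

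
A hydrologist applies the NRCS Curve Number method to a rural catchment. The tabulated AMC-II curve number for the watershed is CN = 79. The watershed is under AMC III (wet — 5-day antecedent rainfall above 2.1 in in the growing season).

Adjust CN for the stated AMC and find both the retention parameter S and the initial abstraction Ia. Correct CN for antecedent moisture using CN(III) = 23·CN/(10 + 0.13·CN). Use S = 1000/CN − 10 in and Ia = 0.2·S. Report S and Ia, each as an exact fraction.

S = 2100/1817 in ≈ 1.156 in; Ia = 420/1817 in ≈ 0.231 in

CN(III) from CN(II)=79: (23·79)/(10 + 0.13·79) = 181700/2027 ≈ 89.640
Retention S: 1000/CN − 10 with CN=89.640 → S = 2100/1817 ≈ 1.156 in
Ia = 0.2·(2100/1817) = 420/1817 in ≈ 0.231 in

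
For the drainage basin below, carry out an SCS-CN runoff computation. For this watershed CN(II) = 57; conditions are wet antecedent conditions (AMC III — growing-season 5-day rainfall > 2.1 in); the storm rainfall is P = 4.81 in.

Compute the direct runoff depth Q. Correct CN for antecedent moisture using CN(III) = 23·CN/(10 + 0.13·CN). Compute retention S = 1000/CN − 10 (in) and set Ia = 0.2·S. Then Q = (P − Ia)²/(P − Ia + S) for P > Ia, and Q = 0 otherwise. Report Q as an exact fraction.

Q = 296579357281/127768880100 in ≈ 2.321 in

CN(III) from CN(II)=57: (23·57)/(10 + 0.13·57) = 131100/1741 ≈ 75.302
Retention S: 1000/CN − 10 with CN=75.302 → S = 4300/1311 ≈ 3.280 in
Initial abstraction Ia = S/5 = (4300/1311)/5 = 860/1311 ≈ 0.656 in
Since P=4.810 > Ia=0.656: effective rainfall P−Ia = 544591/131100 in
Q: (544591/131100)² ÷ (974591/131100) = 296579357281/127768880100 in (≈ 2.321 in)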